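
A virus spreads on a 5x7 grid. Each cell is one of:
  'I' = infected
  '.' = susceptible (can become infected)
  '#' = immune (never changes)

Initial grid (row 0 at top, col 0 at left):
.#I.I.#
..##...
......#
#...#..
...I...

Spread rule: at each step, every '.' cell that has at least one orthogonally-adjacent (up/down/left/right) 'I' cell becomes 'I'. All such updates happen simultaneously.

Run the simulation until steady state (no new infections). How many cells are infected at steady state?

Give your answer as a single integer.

Answer: 28

Derivation:
Step 0 (initial): 3 infected
Step 1: +6 new -> 9 infected
Step 2: +6 new -> 15 infected
Step 3: +7 new -> 22 infected
Step 4: +2 new -> 24 infected
Step 5: +2 new -> 26 infected
Step 6: +1 new -> 27 infected
Step 7: +1 new -> 28 infected
Step 8: +0 new -> 28 infected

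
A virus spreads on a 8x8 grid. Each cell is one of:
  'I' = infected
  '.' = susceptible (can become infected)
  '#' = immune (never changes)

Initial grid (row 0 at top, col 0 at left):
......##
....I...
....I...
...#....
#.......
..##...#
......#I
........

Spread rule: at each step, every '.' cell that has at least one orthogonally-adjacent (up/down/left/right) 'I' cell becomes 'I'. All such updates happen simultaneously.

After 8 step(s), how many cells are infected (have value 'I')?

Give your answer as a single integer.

Step 0 (initial): 3 infected
Step 1: +7 new -> 10 infected
Step 2: +9 new -> 19 infected
Step 3: +11 new -> 30 infected
Step 4: +11 new -> 41 infected
Step 5: +7 new -> 48 infected
Step 6: +3 new -> 51 infected
Step 7: +3 new -> 54 infected
Step 8: +2 new -> 56 infected

Answer: 56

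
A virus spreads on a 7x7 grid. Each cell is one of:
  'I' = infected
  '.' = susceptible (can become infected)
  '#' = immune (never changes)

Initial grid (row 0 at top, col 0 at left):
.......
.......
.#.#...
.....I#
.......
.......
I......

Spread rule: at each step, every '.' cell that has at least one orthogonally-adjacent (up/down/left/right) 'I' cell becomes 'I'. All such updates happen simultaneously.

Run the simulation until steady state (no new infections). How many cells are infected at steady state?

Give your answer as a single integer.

Answer: 46

Derivation:
Step 0 (initial): 2 infected
Step 1: +5 new -> 7 infected
Step 2: +10 new -> 17 infected
Step 3: +12 new -> 29 infected
Step 4: +10 new -> 39 infected
Step 5: +3 new -> 42 infected
Step 6: +3 new -> 45 infected
Step 7: +1 new -> 46 infected
Step 8: +0 new -> 46 infected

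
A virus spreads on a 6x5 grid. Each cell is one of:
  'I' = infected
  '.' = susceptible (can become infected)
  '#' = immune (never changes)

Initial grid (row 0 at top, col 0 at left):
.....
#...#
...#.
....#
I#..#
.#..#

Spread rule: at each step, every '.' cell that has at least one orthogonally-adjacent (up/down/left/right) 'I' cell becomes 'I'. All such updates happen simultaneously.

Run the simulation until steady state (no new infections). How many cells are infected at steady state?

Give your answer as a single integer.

Step 0 (initial): 1 infected
Step 1: +2 new -> 3 infected
Step 2: +2 new -> 5 infected
Step 3: +2 new -> 7 infected
Step 4: +4 new -> 11 infected
Step 5: +4 new -> 15 infected
Step 6: +4 new -> 19 infected
Step 7: +1 new -> 20 infected
Step 8: +1 new -> 21 infected
Step 9: +0 new -> 21 infected

Answer: 21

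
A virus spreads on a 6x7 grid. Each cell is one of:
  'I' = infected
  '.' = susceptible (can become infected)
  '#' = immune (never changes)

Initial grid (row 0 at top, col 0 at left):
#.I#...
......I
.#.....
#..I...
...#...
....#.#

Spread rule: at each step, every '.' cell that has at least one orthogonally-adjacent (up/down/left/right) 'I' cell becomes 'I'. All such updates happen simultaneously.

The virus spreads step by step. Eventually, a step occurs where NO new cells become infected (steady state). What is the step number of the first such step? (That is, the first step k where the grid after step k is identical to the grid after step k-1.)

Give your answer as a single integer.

Answer: 6

Derivation:
Step 0 (initial): 3 infected
Step 1: +8 new -> 11 infected
Step 2: +12 new -> 23 infected
Step 3: +6 new -> 29 infected
Step 4: +5 new -> 34 infected
Step 5: +1 new -> 35 infected
Step 6: +0 new -> 35 infected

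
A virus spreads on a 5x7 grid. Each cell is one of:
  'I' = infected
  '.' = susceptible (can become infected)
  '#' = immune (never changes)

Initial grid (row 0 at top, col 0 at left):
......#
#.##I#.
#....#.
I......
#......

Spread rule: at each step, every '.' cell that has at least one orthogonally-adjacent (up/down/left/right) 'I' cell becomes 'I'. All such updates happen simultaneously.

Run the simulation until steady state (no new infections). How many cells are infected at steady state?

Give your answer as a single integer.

Step 0 (initial): 2 infected
Step 1: +3 new -> 5 infected
Step 2: +7 new -> 12 infected
Step 3: +7 new -> 19 infected
Step 4: +4 new -> 23 infected
Step 5: +3 new -> 26 infected
Step 6: +1 new -> 27 infected
Step 7: +0 new -> 27 infected

Answer: 27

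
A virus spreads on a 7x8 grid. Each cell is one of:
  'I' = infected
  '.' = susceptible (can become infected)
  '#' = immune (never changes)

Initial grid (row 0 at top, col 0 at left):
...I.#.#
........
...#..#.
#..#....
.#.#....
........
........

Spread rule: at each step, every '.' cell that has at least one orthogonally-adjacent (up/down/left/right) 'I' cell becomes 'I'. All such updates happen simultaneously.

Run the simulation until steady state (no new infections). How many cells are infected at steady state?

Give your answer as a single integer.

Step 0 (initial): 1 infected
Step 1: +3 new -> 4 infected
Step 2: +3 new -> 7 infected
Step 3: +5 new -> 12 infected
Step 4: +6 new -> 18 infected
Step 5: +7 new -> 25 infected
Step 6: +5 new -> 30 infected
Step 7: +7 new -> 37 infected
Step 8: +6 new -> 43 infected
Step 9: +4 new -> 47 infected
Step 10: +1 new -> 48 infected
Step 11: +0 new -> 48 infected

Answer: 48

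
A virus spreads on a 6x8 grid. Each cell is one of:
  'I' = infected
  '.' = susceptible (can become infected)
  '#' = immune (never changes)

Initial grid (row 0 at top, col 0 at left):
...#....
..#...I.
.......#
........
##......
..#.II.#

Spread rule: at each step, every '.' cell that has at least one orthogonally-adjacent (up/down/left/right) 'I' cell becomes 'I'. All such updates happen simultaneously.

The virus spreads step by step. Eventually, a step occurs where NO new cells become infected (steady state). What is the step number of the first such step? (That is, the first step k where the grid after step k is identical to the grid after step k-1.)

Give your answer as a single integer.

Step 0 (initial): 3 infected
Step 1: +8 new -> 11 infected
Step 2: +9 new -> 20 infected
Step 3: +7 new -> 27 infected
Step 4: +2 new -> 29 infected
Step 5: +2 new -> 31 infected
Step 6: +2 new -> 33 infected
Step 7: +2 new -> 35 infected
Step 8: +2 new -> 37 infected
Step 9: +2 new -> 39 infected
Step 10: +0 new -> 39 infected

Answer: 10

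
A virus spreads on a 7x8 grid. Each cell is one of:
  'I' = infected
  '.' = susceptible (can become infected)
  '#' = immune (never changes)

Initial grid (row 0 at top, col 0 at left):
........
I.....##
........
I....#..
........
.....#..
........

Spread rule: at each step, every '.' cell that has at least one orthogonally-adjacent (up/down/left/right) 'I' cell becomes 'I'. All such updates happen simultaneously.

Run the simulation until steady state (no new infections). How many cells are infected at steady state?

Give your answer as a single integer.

Answer: 52

Derivation:
Step 0 (initial): 2 infected
Step 1: +5 new -> 7 infected
Step 2: +6 new -> 13 infected
Step 3: +7 new -> 20 infected
Step 4: +7 new -> 27 infected
Step 5: +6 new -> 33 infected
Step 6: +5 new -> 38 infected
Step 7: +4 new -> 42 infected
Step 8: +6 new -> 48 infected
Step 9: +3 new -> 51 infected
Step 10: +1 new -> 52 infected
Step 11: +0 new -> 52 infected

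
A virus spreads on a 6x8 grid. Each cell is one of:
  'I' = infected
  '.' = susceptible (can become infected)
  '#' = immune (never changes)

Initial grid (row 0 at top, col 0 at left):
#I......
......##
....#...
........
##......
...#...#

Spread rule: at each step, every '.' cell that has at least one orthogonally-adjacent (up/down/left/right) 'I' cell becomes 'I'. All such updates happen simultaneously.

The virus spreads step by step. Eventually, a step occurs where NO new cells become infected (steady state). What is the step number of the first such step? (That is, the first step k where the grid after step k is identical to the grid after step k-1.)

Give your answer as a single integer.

Step 0 (initial): 1 infected
Step 1: +2 new -> 3 infected
Step 2: +4 new -> 7 infected
Step 3: +5 new -> 12 infected
Step 4: +5 new -> 17 infected
Step 5: +4 new -> 21 infected
Step 6: +5 new -> 26 infected
Step 7: +4 new -> 30 infected
Step 8: +5 new -> 35 infected
Step 9: +3 new -> 38 infected
Step 10: +2 new -> 40 infected
Step 11: +0 new -> 40 infected

Answer: 11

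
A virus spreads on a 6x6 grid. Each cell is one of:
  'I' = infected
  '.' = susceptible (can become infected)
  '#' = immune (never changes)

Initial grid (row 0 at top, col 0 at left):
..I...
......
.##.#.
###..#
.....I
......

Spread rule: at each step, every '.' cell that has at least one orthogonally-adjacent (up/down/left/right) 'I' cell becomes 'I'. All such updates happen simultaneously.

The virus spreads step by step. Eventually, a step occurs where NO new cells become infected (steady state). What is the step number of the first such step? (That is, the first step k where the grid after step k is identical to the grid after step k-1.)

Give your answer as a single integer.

Answer: 7

Derivation:
Step 0 (initial): 2 infected
Step 1: +5 new -> 7 infected
Step 2: +7 new -> 14 infected
Step 3: +7 new -> 21 infected
Step 4: +4 new -> 25 infected
Step 5: +3 new -> 28 infected
Step 6: +1 new -> 29 infected
Step 7: +0 new -> 29 infected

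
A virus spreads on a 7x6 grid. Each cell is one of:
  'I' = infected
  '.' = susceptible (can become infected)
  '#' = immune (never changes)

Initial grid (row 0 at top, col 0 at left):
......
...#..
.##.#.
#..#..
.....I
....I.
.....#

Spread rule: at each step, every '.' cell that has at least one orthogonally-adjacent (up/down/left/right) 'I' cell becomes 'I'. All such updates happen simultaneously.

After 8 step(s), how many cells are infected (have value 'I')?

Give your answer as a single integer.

Step 0 (initial): 2 infected
Step 1: +5 new -> 7 infected
Step 2: +5 new -> 12 infected
Step 3: +4 new -> 16 infected
Step 4: +6 new -> 22 infected
Step 5: +4 new -> 26 infected
Step 6: +1 new -> 27 infected
Step 7: +1 new -> 28 infected
Step 8: +2 new -> 30 infected

Answer: 30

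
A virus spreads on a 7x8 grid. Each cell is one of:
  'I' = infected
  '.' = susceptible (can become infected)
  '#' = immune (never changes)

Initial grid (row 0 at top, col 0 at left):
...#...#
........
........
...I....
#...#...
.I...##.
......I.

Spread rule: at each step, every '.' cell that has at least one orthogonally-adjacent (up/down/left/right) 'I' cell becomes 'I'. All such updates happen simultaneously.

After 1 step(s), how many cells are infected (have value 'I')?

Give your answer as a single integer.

Step 0 (initial): 3 infected
Step 1: +10 new -> 13 infected

Answer: 13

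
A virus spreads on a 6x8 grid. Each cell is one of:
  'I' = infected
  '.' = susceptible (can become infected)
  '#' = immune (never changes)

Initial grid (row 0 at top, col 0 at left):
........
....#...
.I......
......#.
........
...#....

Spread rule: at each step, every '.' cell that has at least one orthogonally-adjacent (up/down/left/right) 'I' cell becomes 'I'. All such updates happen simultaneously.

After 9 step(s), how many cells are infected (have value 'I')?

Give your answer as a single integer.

Step 0 (initial): 1 infected
Step 1: +4 new -> 5 infected
Step 2: +7 new -> 12 infected
Step 3: +8 new -> 20 infected
Step 4: +6 new -> 26 infected
Step 5: +5 new -> 31 infected
Step 6: +5 new -> 36 infected
Step 7: +5 new -> 41 infected
Step 8: +3 new -> 44 infected
Step 9: +1 new -> 45 infected

Answer: 45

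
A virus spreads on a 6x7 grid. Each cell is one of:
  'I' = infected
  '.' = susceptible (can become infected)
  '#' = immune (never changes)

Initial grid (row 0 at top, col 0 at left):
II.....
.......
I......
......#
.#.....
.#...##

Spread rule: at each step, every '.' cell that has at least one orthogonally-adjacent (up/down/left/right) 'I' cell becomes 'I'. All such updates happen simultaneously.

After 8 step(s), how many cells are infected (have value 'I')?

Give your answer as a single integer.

Step 0 (initial): 3 infected
Step 1: +5 new -> 8 infected
Step 2: +5 new -> 13 infected
Step 3: +5 new -> 18 infected
Step 4: +5 new -> 23 infected
Step 5: +6 new -> 29 infected
Step 6: +5 new -> 34 infected
Step 7: +2 new -> 36 infected
Step 8: +1 new -> 37 infected

Answer: 37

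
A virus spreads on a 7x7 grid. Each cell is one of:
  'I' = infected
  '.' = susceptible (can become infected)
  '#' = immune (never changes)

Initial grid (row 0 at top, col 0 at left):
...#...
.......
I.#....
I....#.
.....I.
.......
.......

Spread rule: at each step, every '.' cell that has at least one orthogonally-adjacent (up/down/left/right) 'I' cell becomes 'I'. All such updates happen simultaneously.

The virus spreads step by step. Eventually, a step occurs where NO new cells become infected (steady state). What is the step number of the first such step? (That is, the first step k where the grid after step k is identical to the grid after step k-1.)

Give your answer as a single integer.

Step 0 (initial): 3 infected
Step 1: +7 new -> 10 infected
Step 2: +11 new -> 21 infected
Step 3: +11 new -> 32 infected
Step 4: +9 new -> 41 infected
Step 5: +4 new -> 45 infected
Step 6: +1 new -> 46 infected
Step 7: +0 new -> 46 infected

Answer: 7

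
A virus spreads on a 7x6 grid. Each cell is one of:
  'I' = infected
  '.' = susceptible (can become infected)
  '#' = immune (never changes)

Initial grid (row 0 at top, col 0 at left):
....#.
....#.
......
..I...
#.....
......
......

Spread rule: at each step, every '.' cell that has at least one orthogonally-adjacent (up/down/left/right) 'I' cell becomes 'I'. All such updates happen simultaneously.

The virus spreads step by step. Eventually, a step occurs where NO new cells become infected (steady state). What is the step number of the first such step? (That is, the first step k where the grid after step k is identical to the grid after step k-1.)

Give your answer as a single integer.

Answer: 7

Derivation:
Step 0 (initial): 1 infected
Step 1: +4 new -> 5 infected
Step 2: +8 new -> 13 infected
Step 3: +10 new -> 23 infected
Step 4: +9 new -> 32 infected
Step 5: +5 new -> 37 infected
Step 6: +2 new -> 39 infected
Step 7: +0 new -> 39 infected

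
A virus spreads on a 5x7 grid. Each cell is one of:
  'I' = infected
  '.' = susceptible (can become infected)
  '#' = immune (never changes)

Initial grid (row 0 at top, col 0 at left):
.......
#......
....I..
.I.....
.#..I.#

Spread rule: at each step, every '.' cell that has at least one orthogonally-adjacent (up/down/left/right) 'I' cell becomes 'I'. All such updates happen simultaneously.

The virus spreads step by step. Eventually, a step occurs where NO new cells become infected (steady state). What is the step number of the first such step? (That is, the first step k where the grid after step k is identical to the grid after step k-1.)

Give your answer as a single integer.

Answer: 5

Derivation:
Step 0 (initial): 3 infected
Step 1: +9 new -> 12 infected
Step 2: +11 new -> 23 infected
Step 3: +6 new -> 29 infected
Step 4: +3 new -> 32 infected
Step 5: +0 new -> 32 infected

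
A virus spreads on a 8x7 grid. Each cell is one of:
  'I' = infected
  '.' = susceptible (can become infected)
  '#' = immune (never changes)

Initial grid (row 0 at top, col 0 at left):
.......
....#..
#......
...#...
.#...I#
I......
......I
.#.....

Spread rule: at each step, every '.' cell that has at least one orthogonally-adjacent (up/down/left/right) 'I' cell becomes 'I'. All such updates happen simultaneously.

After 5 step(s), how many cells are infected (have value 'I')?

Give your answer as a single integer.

Step 0 (initial): 3 infected
Step 1: +9 new -> 12 infected
Step 2: +11 new -> 23 infected
Step 3: +9 new -> 32 infected
Step 4: +7 new -> 39 infected
Step 5: +5 new -> 44 infected

Answer: 44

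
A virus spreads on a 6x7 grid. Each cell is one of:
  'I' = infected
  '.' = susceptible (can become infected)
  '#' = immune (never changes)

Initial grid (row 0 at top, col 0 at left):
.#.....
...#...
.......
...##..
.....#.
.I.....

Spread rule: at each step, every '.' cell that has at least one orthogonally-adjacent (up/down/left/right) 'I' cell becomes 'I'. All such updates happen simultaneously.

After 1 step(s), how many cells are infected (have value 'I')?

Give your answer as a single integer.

Answer: 4

Derivation:
Step 0 (initial): 1 infected
Step 1: +3 new -> 4 infected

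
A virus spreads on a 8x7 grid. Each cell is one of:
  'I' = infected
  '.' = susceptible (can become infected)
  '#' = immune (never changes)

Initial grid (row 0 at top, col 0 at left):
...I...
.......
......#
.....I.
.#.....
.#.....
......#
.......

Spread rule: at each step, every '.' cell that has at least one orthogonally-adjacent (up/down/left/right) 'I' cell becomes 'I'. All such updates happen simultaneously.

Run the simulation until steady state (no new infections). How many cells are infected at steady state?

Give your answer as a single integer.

Answer: 52

Derivation:
Step 0 (initial): 2 infected
Step 1: +7 new -> 9 infected
Step 2: +11 new -> 20 infected
Step 3: +10 new -> 30 infected
Step 4: +7 new -> 37 infected
Step 5: +6 new -> 43 infected
Step 6: +3 new -> 46 infected
Step 7: +3 new -> 49 infected
Step 8: +2 new -> 51 infected
Step 9: +1 new -> 52 infected
Step 10: +0 new -> 52 infected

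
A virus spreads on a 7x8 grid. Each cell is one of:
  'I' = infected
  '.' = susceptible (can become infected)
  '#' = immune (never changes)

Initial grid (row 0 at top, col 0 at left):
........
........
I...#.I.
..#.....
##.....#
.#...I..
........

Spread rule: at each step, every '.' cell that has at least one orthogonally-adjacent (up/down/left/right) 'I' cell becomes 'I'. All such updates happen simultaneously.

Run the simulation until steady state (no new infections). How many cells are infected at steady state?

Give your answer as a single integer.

Answer: 50

Derivation:
Step 0 (initial): 3 infected
Step 1: +11 new -> 14 infected
Step 2: +15 new -> 29 infected
Step 3: +11 new -> 40 infected
Step 4: +6 new -> 46 infected
Step 5: +2 new -> 48 infected
Step 6: +1 new -> 49 infected
Step 7: +1 new -> 50 infected
Step 8: +0 new -> 50 infected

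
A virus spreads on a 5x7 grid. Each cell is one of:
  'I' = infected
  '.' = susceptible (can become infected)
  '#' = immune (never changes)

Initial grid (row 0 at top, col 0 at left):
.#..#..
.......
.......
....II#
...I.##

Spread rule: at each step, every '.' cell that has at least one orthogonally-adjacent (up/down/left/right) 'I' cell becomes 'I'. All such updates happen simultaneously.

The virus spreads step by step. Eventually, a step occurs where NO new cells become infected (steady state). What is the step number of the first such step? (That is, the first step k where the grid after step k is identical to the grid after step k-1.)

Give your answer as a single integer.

Step 0 (initial): 3 infected
Step 1: +5 new -> 8 infected
Step 2: +6 new -> 14 infected
Step 3: +6 new -> 20 infected
Step 4: +5 new -> 25 infected
Step 5: +3 new -> 28 infected
Step 6: +1 new -> 29 infected
Step 7: +1 new -> 30 infected
Step 8: +0 new -> 30 infected

Answer: 8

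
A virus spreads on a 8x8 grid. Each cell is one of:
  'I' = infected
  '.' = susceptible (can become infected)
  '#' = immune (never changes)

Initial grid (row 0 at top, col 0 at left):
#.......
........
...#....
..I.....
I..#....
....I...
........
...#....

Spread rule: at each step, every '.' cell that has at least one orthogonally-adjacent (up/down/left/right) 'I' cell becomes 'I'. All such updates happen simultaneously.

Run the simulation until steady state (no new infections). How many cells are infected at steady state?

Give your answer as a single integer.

Answer: 60

Derivation:
Step 0 (initial): 3 infected
Step 1: +11 new -> 14 infected
Step 2: +12 new -> 26 infected
Step 3: +13 new -> 39 infected
Step 4: +10 new -> 49 infected
Step 5: +5 new -> 54 infected
Step 6: +3 new -> 57 infected
Step 7: +2 new -> 59 infected
Step 8: +1 new -> 60 infected
Step 9: +0 new -> 60 infected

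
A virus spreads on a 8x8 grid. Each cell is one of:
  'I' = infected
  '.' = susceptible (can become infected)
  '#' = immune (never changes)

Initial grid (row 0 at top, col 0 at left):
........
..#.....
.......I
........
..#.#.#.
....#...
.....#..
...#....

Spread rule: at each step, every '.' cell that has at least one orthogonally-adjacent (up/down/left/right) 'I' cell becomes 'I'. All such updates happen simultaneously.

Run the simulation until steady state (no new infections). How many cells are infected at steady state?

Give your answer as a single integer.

Answer: 57

Derivation:
Step 0 (initial): 1 infected
Step 1: +3 new -> 4 infected
Step 2: +5 new -> 9 infected
Step 3: +5 new -> 14 infected
Step 4: +7 new -> 21 infected
Step 5: +7 new -> 28 infected
Step 6: +5 new -> 33 infected
Step 7: +6 new -> 39 infected
Step 8: +7 new -> 46 infected
Step 9: +5 new -> 51 infected
Step 10: +3 new -> 54 infected
Step 11: +2 new -> 56 infected
Step 12: +1 new -> 57 infected
Step 13: +0 new -> 57 infected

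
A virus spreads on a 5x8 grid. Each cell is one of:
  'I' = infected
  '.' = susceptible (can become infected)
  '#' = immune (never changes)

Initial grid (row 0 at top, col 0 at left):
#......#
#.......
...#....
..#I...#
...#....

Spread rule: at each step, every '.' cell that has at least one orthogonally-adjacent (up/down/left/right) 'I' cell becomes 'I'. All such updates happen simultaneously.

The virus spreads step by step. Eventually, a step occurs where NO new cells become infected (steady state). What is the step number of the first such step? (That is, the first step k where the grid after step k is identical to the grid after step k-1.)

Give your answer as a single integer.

Answer: 11

Derivation:
Step 0 (initial): 1 infected
Step 1: +1 new -> 2 infected
Step 2: +3 new -> 5 infected
Step 3: +4 new -> 9 infected
Step 4: +5 new -> 14 infected
Step 5: +6 new -> 20 infected
Step 6: +5 new -> 25 infected
Step 7: +2 new -> 27 infected
Step 8: +2 new -> 29 infected
Step 9: +2 new -> 31 infected
Step 10: +2 new -> 33 infected
Step 11: +0 new -> 33 infected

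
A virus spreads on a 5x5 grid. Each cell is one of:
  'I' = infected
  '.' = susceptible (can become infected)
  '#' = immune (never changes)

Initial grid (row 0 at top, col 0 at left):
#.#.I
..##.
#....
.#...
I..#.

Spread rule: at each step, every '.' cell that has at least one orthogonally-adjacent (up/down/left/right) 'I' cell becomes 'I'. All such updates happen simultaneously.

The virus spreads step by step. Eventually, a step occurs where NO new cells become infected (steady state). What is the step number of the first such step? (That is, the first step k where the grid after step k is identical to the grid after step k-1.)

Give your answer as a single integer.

Answer: 8

Derivation:
Step 0 (initial): 2 infected
Step 1: +4 new -> 6 infected
Step 2: +2 new -> 8 infected
Step 3: +3 new -> 11 infected
Step 4: +3 new -> 14 infected
Step 5: +1 new -> 15 infected
Step 6: +1 new -> 16 infected
Step 7: +2 new -> 18 infected
Step 8: +0 new -> 18 infected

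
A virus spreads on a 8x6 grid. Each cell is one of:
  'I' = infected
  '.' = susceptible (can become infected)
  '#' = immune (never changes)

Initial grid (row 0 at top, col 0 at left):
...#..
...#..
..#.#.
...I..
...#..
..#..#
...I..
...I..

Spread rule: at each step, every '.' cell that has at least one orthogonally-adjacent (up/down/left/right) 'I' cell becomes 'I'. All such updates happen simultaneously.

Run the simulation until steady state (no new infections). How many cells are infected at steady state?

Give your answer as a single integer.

Answer: 41

Derivation:
Step 0 (initial): 3 infected
Step 1: +8 new -> 11 infected
Step 2: +9 new -> 20 infected
Step 3: +8 new -> 28 infected
Step 4: +5 new -> 33 infected
Step 5: +5 new -> 38 infected
Step 6: +3 new -> 41 infected
Step 7: +0 new -> 41 infected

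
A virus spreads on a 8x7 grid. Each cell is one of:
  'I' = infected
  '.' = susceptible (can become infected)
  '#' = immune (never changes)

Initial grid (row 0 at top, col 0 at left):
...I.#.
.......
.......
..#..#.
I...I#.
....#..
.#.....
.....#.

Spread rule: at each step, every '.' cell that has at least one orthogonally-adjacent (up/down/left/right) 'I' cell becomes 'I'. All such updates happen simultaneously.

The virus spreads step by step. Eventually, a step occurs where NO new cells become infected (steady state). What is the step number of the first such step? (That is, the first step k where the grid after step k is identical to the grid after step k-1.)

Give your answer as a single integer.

Answer: 8

Derivation:
Step 0 (initial): 3 infected
Step 1: +8 new -> 11 infected
Step 2: +12 new -> 23 infected
Step 3: +10 new -> 33 infected
Step 4: +6 new -> 39 infected
Step 5: +5 new -> 44 infected
Step 6: +3 new -> 47 infected
Step 7: +2 new -> 49 infected
Step 8: +0 new -> 49 infected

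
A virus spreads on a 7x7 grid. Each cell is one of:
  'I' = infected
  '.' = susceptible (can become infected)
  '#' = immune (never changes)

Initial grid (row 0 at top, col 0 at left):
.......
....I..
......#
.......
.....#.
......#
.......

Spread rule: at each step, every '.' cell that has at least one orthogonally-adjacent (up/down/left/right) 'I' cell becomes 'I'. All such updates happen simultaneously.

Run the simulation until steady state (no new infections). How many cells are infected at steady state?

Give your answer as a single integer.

Step 0 (initial): 1 infected
Step 1: +4 new -> 5 infected
Step 2: +7 new -> 12 infected
Step 3: +7 new -> 19 infected
Step 4: +7 new -> 26 infected
Step 5: +8 new -> 34 infected
Step 6: +5 new -> 39 infected
Step 7: +4 new -> 43 infected
Step 8: +2 new -> 45 infected
Step 9: +1 new -> 46 infected
Step 10: +0 new -> 46 infected

Answer: 46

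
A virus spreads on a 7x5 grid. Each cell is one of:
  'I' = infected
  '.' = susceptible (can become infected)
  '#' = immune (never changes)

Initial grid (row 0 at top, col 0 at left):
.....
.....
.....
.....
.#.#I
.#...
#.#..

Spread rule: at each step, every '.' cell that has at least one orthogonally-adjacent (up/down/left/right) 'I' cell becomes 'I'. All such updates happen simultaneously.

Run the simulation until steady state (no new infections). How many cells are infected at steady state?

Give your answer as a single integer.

Answer: 29

Derivation:
Step 0 (initial): 1 infected
Step 1: +2 new -> 3 infected
Step 2: +4 new -> 7 infected
Step 3: +5 new -> 12 infected
Step 4: +5 new -> 17 infected
Step 5: +4 new -> 21 infected
Step 6: +4 new -> 25 infected
Step 7: +3 new -> 28 infected
Step 8: +1 new -> 29 infected
Step 9: +0 new -> 29 infected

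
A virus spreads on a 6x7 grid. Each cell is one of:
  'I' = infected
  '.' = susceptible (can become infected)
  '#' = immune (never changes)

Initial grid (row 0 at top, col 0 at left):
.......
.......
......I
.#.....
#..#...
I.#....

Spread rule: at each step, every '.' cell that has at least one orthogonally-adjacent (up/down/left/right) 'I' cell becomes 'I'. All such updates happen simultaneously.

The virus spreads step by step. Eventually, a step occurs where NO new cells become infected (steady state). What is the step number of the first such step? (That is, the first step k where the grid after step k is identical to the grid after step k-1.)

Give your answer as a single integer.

Step 0 (initial): 2 infected
Step 1: +4 new -> 6 infected
Step 2: +6 new -> 12 infected
Step 3: +7 new -> 19 infected
Step 4: +7 new -> 26 infected
Step 5: +4 new -> 30 infected
Step 6: +4 new -> 34 infected
Step 7: +3 new -> 37 infected
Step 8: +1 new -> 38 infected
Step 9: +0 new -> 38 infected

Answer: 9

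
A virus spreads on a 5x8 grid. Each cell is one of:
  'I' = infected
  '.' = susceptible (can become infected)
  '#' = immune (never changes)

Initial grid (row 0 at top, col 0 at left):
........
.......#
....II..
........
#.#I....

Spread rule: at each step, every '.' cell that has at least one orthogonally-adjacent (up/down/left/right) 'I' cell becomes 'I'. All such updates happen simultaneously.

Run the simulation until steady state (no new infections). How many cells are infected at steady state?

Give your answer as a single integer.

Answer: 37

Derivation:
Step 0 (initial): 3 infected
Step 1: +8 new -> 11 infected
Step 2: +9 new -> 20 infected
Step 3: +7 new -> 27 infected
Step 4: +7 new -> 34 infected
Step 5: +2 new -> 36 infected
Step 6: +1 new -> 37 infected
Step 7: +0 new -> 37 infected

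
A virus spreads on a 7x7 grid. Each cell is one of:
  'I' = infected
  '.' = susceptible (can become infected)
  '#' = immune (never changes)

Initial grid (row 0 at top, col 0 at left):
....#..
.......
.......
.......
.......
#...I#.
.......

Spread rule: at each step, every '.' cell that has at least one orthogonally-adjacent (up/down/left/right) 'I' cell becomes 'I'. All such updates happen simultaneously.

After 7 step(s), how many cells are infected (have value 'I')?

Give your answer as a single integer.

Answer: 43

Derivation:
Step 0 (initial): 1 infected
Step 1: +3 new -> 4 infected
Step 2: +6 new -> 10 infected
Step 3: +8 new -> 18 infected
Step 4: +8 new -> 26 infected
Step 5: +7 new -> 33 infected
Step 6: +6 new -> 39 infected
Step 7: +4 new -> 43 infected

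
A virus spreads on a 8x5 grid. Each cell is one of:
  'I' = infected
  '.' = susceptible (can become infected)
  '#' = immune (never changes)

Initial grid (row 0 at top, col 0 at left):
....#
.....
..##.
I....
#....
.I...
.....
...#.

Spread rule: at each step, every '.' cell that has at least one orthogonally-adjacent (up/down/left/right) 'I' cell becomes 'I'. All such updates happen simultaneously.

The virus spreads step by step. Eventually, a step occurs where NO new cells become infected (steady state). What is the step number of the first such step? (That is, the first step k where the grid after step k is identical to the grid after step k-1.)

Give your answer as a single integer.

Step 0 (initial): 2 infected
Step 1: +6 new -> 8 infected
Step 2: +8 new -> 16 infected
Step 3: +8 new -> 24 infected
Step 4: +5 new -> 29 infected
Step 5: +4 new -> 33 infected
Step 6: +2 new -> 35 infected
Step 7: +0 new -> 35 infected

Answer: 7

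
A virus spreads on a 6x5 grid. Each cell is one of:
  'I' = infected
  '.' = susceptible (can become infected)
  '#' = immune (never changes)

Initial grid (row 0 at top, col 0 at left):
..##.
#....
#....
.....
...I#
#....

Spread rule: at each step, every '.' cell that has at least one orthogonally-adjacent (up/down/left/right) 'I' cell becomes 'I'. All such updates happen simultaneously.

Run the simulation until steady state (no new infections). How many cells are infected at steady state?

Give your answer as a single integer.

Step 0 (initial): 1 infected
Step 1: +3 new -> 4 infected
Step 2: +6 new -> 10 infected
Step 3: +6 new -> 16 infected
Step 4: +4 new -> 20 infected
Step 5: +2 new -> 22 infected
Step 6: +1 new -> 23 infected
Step 7: +1 new -> 24 infected
Step 8: +0 new -> 24 infected

Answer: 24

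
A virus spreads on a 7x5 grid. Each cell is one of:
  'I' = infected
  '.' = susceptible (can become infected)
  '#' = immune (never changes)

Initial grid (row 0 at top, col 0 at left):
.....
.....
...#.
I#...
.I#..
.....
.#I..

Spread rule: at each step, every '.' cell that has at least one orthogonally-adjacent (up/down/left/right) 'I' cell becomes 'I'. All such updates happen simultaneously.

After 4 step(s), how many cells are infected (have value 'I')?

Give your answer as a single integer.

Step 0 (initial): 3 infected
Step 1: +5 new -> 8 infected
Step 2: +5 new -> 13 infected
Step 3: +6 new -> 19 infected
Step 4: +5 new -> 24 infected

Answer: 24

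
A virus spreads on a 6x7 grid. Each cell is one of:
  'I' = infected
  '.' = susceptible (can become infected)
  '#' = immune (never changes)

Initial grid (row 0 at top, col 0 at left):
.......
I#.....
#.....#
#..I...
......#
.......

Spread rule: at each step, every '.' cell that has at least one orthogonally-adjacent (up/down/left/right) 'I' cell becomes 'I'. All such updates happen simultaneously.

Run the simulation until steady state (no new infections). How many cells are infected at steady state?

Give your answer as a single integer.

Answer: 37

Derivation:
Step 0 (initial): 2 infected
Step 1: +5 new -> 7 infected
Step 2: +9 new -> 16 infected
Step 3: +11 new -> 27 infected
Step 4: +5 new -> 32 infected
Step 5: +4 new -> 36 infected
Step 6: +1 new -> 37 infected
Step 7: +0 new -> 37 infected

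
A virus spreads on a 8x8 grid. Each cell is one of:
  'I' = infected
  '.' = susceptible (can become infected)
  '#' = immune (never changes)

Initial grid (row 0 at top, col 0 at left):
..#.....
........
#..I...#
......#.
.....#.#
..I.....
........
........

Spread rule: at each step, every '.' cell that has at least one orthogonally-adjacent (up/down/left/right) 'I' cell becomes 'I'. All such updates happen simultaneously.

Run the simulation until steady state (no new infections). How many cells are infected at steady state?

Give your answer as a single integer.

Step 0 (initial): 2 infected
Step 1: +8 new -> 10 infected
Step 2: +14 new -> 24 infected
Step 3: +13 new -> 37 infected
Step 4: +9 new -> 46 infected
Step 5: +7 new -> 53 infected
Step 6: +3 new -> 56 infected
Step 7: +1 new -> 57 infected
Step 8: +0 new -> 57 infected

Answer: 57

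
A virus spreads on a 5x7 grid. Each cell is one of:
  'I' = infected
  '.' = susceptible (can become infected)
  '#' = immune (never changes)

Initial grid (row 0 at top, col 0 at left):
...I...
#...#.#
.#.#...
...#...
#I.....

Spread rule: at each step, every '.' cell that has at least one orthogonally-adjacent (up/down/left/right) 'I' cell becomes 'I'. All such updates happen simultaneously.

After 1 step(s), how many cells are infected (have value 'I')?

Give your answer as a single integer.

Step 0 (initial): 2 infected
Step 1: +5 new -> 7 infected

Answer: 7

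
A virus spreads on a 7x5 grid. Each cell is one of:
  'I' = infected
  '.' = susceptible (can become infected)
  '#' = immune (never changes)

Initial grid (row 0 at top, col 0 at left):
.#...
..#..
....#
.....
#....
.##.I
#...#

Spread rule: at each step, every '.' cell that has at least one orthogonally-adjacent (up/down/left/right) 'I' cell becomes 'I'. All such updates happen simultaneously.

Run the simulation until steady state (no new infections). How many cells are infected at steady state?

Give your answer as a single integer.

Answer: 26

Derivation:
Step 0 (initial): 1 infected
Step 1: +2 new -> 3 infected
Step 2: +3 new -> 6 infected
Step 3: +3 new -> 9 infected
Step 4: +4 new -> 13 infected
Step 5: +3 new -> 16 infected
Step 6: +4 new -> 20 infected
Step 7: +4 new -> 24 infected
Step 8: +1 new -> 25 infected
Step 9: +1 new -> 26 infected
Step 10: +0 new -> 26 infected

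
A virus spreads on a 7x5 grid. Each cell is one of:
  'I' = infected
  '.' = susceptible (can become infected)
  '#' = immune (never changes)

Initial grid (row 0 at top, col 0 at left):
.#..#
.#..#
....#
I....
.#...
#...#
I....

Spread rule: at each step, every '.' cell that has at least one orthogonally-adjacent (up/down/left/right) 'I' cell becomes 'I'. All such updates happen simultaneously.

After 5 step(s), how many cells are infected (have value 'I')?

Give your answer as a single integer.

Answer: 26

Derivation:
Step 0 (initial): 2 infected
Step 1: +4 new -> 6 infected
Step 2: +5 new -> 11 infected
Step 3: +6 new -> 17 infected
Step 4: +6 new -> 23 infected
Step 5: +3 new -> 26 infected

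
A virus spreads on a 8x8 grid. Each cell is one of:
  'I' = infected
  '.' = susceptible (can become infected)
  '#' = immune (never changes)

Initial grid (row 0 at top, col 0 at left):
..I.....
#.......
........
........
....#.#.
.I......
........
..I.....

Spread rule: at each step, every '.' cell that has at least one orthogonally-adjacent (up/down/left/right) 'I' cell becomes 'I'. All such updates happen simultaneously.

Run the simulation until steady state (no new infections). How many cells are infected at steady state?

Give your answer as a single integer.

Answer: 61

Derivation:
Step 0 (initial): 3 infected
Step 1: +10 new -> 13 infected
Step 2: +13 new -> 26 infected
Step 3: +10 new -> 36 infected
Step 4: +8 new -> 44 infected
Step 5: +8 new -> 52 infected
Step 6: +5 new -> 57 infected
Step 7: +3 new -> 60 infected
Step 8: +1 new -> 61 infected
Step 9: +0 new -> 61 infected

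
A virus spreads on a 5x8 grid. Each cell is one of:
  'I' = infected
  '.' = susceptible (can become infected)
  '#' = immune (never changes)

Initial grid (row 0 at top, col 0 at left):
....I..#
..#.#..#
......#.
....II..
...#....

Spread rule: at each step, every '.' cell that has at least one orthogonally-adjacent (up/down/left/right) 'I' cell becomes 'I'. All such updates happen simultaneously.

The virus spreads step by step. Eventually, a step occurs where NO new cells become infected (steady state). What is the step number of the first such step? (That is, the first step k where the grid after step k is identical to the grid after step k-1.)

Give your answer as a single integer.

Step 0 (initial): 3 infected
Step 1: +8 new -> 11 infected
Step 2: +8 new -> 19 infected
Step 3: +7 new -> 26 infected
Step 4: +5 new -> 31 infected
Step 5: +3 new -> 34 infected
Step 6: +0 new -> 34 infected

Answer: 6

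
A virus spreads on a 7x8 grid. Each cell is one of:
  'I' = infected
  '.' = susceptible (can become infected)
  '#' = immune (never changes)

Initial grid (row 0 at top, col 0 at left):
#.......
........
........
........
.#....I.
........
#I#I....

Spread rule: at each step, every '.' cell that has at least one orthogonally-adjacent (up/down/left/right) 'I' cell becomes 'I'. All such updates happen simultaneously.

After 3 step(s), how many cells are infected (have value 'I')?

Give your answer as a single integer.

Step 0 (initial): 3 infected
Step 1: +7 new -> 10 infected
Step 2: +12 new -> 22 infected
Step 3: +8 new -> 30 infected

Answer: 30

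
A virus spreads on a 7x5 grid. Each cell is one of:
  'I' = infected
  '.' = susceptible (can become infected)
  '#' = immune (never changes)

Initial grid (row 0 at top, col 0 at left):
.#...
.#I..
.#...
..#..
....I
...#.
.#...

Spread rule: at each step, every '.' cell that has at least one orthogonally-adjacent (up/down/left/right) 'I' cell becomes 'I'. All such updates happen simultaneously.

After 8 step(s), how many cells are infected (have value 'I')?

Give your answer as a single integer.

Step 0 (initial): 2 infected
Step 1: +6 new -> 8 infected
Step 2: +7 new -> 15 infected
Step 3: +4 new -> 19 infected
Step 4: +4 new -> 23 infected
Step 5: +2 new -> 25 infected
Step 6: +2 new -> 27 infected
Step 7: +1 new -> 28 infected
Step 8: +1 new -> 29 infected

Answer: 29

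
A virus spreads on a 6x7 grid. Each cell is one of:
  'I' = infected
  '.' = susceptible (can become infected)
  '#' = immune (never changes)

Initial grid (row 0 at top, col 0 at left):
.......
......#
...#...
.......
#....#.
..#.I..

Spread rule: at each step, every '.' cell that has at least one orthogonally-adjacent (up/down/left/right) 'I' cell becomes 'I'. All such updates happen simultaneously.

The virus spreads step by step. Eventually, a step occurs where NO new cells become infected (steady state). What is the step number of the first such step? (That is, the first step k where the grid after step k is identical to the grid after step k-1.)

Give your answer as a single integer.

Answer: 10

Derivation:
Step 0 (initial): 1 infected
Step 1: +3 new -> 4 infected
Step 2: +3 new -> 7 infected
Step 3: +5 new -> 12 infected
Step 4: +5 new -> 17 infected
Step 5: +7 new -> 24 infected
Step 6: +6 new -> 30 infected
Step 7: +4 new -> 34 infected
Step 8: +2 new -> 36 infected
Step 9: +1 new -> 37 infected
Step 10: +0 new -> 37 infected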